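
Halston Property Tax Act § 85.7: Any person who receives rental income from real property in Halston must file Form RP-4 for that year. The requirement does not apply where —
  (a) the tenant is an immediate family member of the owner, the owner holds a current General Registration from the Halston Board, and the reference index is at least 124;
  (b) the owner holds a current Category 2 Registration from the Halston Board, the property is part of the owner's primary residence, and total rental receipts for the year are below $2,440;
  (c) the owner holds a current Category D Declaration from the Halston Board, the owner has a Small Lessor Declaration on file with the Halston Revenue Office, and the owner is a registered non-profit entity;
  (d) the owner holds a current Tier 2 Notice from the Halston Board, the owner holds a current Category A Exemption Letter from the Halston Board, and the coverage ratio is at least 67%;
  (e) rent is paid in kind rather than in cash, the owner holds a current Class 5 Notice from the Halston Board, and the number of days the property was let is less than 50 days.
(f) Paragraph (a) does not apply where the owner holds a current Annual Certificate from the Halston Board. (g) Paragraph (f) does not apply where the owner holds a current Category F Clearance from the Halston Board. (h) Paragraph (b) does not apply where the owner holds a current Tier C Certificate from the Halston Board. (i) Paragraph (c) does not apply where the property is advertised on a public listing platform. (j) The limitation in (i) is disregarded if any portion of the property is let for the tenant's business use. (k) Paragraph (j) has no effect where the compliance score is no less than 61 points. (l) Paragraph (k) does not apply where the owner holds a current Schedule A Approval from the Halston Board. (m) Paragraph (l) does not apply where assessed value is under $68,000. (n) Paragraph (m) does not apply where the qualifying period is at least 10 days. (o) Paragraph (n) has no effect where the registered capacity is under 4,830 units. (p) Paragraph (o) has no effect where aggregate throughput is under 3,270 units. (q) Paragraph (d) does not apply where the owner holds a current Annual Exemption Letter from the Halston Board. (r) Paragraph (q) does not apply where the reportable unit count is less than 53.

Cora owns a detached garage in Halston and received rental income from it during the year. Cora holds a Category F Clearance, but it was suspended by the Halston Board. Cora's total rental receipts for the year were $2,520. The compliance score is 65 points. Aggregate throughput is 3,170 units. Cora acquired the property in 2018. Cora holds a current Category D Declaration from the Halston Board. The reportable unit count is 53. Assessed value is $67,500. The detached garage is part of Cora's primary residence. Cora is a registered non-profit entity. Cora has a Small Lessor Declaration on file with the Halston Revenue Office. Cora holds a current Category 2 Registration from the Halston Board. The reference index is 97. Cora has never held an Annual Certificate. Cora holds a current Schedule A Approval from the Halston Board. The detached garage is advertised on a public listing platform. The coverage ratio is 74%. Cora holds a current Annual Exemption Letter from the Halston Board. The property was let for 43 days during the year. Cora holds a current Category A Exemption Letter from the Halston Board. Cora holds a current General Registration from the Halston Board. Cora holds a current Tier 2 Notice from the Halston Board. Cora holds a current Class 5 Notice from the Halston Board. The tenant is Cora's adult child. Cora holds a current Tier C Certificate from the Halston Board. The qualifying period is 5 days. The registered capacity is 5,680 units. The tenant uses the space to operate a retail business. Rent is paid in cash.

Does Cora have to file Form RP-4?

Yes — Cora must file Form RP-4.

Exception (a) requires that the reference index is at least 124; but the reference index is 97, short of 124, so (a) is unavailable.
Exception (b) does not apply: total rental receipts for the year are $2,520, not below $2,440.
Exception (c): a current Category D Declaration is held; a Small Lessor Declaration is on file; Cora is a registered non-profit — every condition holds. But applying paragraphs (i)–(p): (i) is engaged — the property is publicly advertised. (j) would limit (i) — the space is let for business use — but (k) sets (j) aside: (k) operates — the compliance score is 65 points, meeting the 61 points threshold. (l) is engaged (a current Schedule A Approval is held), but is displaced by (m): (m) operates against (l): assessed value is $67,500, under the $68,000 limit. (n), which would lift (m), is not triggered — the qualifying period is 5 days, short of 10 days. (c) is therefore removed.
Exception (d): a current Tier 2 Notice is held; a current Category A Exemption Letter is held; the coverage ratio is 74%, meeting the 67% threshold — every condition holds. Turning to paragraphs (q)–(r): (q) operates against (d): a current Annual Exemption Letter is held. (r) is not engaged (the reportable unit count is 53, not less than 53), so (q) stands. (d) is therefore removed.
Exception (e) requires that rent is paid in kind rather than in cash; but rent is paid in cash, so (e) is unavailable.
No exception applies. The general rule governs.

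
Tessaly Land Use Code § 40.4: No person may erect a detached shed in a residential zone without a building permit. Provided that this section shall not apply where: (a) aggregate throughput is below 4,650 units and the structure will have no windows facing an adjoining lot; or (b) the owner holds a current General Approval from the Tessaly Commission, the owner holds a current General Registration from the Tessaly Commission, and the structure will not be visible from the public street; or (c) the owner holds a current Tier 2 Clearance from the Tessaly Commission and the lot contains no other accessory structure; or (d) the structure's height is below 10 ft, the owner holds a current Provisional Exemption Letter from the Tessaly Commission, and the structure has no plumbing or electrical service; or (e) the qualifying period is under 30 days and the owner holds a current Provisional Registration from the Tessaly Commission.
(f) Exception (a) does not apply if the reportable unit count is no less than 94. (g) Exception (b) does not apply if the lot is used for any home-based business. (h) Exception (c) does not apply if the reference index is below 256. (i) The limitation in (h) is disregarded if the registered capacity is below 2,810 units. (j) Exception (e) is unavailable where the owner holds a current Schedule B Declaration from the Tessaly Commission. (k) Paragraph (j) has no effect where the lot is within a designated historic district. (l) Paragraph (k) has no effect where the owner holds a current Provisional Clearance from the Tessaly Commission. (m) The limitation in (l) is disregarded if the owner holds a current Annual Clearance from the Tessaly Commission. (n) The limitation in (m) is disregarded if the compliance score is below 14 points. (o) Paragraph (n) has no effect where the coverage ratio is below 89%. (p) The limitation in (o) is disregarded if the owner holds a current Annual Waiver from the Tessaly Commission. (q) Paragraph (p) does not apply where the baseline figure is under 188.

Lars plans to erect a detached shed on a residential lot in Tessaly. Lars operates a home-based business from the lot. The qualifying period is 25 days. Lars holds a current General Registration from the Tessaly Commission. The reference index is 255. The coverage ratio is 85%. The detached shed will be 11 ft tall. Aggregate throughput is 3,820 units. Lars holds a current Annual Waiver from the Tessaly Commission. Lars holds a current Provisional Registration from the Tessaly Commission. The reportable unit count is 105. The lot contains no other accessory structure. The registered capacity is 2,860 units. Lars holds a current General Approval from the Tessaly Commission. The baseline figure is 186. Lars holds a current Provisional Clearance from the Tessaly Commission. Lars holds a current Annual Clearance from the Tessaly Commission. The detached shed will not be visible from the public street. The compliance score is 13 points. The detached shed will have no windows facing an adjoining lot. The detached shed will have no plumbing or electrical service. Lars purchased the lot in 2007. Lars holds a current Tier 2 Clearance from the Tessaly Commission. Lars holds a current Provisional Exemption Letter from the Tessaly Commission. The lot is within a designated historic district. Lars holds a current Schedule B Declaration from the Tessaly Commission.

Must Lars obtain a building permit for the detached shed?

Exception (a): aggregate throughput is 3,820 units, below the 4,650 units limit; no windows face an adjoining lot — every condition holds. But applying paragraph (f): (f) is triggered — the reportable unit count is 105, meeting the 94 threshold. (a) is therefore removed.
Exception (b): a current General Approval is held; a current General Registration is held; the structure will not be visible from the street — every condition holds. However, paragraph (g) must be considered: (g) operates against (b): a home-based business operates on the lot. So (b) is unavailable.
Exception (c) is satisfied on its face — a current Tier 2 Clearance is held; the lot has no other accessory structure. But applying paragraphs (h)–(i): (h) operates against (c): the reference index is 255, below the 256 limit. (i) is not triggered (the registered capacity is 2,860 units, not below 2,810 units), so (h) stands. So (c) is unavailable.
Exception (d) does not apply: the structure's height is 11 ft, not below 10 ft.
Exception (e): the qualifying period is 25 days, under the 30 days limit; a current Provisional Registration is held — every condition holds. Under paragraphs (j)–(q): (j) would limit (e) — a current Schedule B Declaration is held — but (k) sets (j) aside: (k) operates against (j): the lot is in a historic district. (l) would limit (k) — a current Provisional Clearance is held — but (m) sets (l) aside: (m) operates against (l): a current Annual Clearance is held. (n) operates (the compliance score is 13 points, below the 14 points limit), but yields to (o): (o) operates — the coverage ratio is 85%, below the 89% limit. (p) would limit (o) — a current Annual Waiver is held — but (q) sets (p) aside: (q) operates against (p): the baseline figure is 186, under the 188 limit. So (e) applies.

No — exception (e) applies; Lars does not need a building permit.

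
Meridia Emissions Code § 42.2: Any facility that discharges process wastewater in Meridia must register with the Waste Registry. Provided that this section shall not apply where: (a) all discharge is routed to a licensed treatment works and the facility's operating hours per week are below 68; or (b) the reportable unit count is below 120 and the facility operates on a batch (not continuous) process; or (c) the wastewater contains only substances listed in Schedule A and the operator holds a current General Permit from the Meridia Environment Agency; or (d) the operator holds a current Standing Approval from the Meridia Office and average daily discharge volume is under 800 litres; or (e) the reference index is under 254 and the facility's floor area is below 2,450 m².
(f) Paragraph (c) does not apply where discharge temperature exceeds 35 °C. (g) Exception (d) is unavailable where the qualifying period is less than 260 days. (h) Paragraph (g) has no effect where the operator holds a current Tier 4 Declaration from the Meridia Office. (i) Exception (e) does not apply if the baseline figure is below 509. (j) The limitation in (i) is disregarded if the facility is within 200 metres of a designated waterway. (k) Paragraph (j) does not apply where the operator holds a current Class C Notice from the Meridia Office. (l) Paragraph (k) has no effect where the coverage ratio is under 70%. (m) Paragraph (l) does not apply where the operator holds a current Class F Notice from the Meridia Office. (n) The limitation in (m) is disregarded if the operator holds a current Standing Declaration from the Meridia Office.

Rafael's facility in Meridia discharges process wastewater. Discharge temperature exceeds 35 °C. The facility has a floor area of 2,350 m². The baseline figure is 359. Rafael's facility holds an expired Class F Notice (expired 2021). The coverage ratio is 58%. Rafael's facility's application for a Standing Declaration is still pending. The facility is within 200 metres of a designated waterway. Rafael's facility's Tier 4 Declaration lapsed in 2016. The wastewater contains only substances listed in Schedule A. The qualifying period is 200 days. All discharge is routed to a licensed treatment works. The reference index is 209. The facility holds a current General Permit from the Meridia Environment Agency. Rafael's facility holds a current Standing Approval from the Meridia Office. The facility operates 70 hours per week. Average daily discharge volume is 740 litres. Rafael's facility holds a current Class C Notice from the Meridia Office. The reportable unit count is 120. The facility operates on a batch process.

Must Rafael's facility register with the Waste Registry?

Exception (a) does not apply: the facility's operating hours per week are 70, not below 68.
Exception (b) fails — the reportable unit count is 120, not below 120.
Exception (c) is satisfied on its face — the wastewater is Schedule-A-only; a current General Permit is held. Turning to paragraph (f): (f) applies — discharge temperature exceeds 35 °C. (c) is therefore removed.
All of (d)'s requirements are met (a current Standing Approval is held; average daily discharge volume is 740 litres, under the 800 litres limit). Turning to paragraphs (g)–(h): (g) operates — the qualifying period is 200 days, less than the 260 days limit. (h), which would lift (g), is inapplicable — the Tier 4 Declaration is not current. So (d) is unavailable.
Exception (e)'s conditions are all satisfied: the reference index is 209, under the 254 limit; the facility's floor area is 2,350 m², below the 2,450 m² limit. Considering the limiting provisions: (i) would limit (e) — the baseline figure is 359, below the 509 limit — but (j) sets (i) aside: (j) operates — the facility is within 200 m of a designated waterway. (k) applies (a current Class C Notice is held), but is displaced by (l): (l) operates — the coverage ratio is 58%, under the 70% limit. (m) is not engaged (the Class F Notice is not current), so (l) stands. So (e) applies.

No — exception (e) applies; Rafael's facility is not required to register with the Waste Registry.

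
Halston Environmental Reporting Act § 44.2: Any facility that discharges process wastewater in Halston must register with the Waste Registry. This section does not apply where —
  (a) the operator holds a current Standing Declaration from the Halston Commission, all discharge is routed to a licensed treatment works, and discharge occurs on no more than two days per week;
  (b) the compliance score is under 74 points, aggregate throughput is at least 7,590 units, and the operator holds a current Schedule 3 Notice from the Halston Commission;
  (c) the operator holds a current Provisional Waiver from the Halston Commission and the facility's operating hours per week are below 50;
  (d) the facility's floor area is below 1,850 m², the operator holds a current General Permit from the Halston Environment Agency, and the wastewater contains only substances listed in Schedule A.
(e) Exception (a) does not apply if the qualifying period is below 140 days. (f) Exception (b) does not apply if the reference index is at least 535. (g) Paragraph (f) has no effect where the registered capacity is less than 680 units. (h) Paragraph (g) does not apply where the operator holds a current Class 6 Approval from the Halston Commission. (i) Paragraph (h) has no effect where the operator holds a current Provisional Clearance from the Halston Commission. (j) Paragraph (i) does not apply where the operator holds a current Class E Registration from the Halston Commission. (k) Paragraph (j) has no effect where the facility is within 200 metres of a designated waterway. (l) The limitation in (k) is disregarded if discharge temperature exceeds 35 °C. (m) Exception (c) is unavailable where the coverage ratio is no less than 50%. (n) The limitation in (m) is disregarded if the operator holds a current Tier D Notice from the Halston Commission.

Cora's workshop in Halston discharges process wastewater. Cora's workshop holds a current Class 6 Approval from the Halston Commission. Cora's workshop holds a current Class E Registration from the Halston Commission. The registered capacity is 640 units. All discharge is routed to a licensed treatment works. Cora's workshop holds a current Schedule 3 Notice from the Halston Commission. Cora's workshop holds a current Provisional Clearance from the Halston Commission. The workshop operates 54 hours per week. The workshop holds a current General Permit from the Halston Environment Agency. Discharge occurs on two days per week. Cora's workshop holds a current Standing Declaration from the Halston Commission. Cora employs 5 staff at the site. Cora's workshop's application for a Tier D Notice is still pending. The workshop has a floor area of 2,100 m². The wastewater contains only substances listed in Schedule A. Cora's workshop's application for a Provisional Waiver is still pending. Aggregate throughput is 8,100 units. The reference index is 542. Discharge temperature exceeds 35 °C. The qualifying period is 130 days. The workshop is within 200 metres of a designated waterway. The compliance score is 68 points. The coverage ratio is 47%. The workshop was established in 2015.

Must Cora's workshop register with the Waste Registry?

Exception (a)'s conditions are all satisfied: a current Standing Declaration is held; discharge is routed to a licensed treatment works; discharge occurs on no more than two days per week. But: (e) is engaged — the qualifying period is 130 days, below the 140 days limit. So (a) is unavailable.
All of (b)'s requirements are met (the compliance score is 68 points, under the 74 points limit; aggregate throughput is 8,100 units, meeting the 7,590 units threshold; a current Schedule 3 Notice is held). However, paragraphs (f)–(l) must be considered: (f) operates against (b): the reference index is 542, meeting the 535 threshold. (g) applies (the registered capacity is 640 units, less than the 680 units limit), but yields to (h): (h) is triggered — a current Class 6 Approval is held. (i) is engaged (a current Provisional Clearance is held), but yields to (j): (j) operates against (i): a current Class E Registration is held. (k) applies (the workshop is within 200 m of a designated waterway), but is displaced by (l): (l) operates against (k): discharge temperature exceeds 35 °C. Exception (b) does not apply.
Exception (c) fails — the Provisional Waiver is not current.
Exception (d) requires that the facility's floor area is below 1,850 m²; but the facility's floor area is 2,100 m², not below 1,850 m², so (d) is unavailable.
None of the exceptions is available; § 44.2 applies in full.

Yes — Cora's workshop must register with the Waste Registry.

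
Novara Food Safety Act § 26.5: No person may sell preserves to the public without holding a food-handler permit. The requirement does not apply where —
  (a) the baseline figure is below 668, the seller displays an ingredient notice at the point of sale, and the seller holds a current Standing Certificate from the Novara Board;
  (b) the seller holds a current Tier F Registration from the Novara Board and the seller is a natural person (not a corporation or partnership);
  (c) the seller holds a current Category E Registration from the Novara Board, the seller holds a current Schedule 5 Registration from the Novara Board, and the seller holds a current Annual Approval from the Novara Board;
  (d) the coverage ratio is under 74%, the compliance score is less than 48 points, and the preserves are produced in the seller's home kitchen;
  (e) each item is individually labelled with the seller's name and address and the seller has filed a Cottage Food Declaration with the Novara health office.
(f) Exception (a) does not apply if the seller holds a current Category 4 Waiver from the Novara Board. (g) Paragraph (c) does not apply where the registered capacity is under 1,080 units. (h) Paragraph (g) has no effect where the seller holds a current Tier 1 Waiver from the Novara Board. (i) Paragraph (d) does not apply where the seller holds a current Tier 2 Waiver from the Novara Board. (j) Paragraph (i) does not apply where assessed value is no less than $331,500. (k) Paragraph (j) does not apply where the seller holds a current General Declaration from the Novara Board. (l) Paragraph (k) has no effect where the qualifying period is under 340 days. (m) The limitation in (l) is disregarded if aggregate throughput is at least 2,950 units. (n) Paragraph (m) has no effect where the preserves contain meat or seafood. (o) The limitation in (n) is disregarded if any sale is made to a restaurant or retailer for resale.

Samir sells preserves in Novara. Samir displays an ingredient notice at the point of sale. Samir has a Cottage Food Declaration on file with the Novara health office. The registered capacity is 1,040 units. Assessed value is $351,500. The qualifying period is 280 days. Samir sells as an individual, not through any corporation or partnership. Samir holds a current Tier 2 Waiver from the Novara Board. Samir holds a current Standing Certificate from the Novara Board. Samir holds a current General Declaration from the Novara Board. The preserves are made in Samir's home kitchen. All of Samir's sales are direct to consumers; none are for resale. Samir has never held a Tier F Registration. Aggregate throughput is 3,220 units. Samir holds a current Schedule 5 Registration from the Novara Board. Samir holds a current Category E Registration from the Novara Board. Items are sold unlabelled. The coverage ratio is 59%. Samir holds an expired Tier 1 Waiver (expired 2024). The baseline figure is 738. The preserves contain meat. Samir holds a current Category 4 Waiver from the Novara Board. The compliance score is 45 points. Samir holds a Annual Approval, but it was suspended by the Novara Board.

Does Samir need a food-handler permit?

Exception (a) does not apply: the baseline figure is 738, not below 668.
Exception (b) fails — the Tier F Registration is not current.
Exception (c) requires that the seller holds a current Annual Approval from the Novara Board; but the Annual Approval is not current, so (c) is unavailable.
Exception (d): the coverage ratio is 59%, under the 74% limit; the compliance score is 45 points, less than the 48 points limit; the preserves are home-kitchen produced — every condition holds. Under paragraphs (i)–(o): (i) would limit (d) — a current Tier 2 Waiver is held — but (j) sets (i) aside: (j) operates — assessed value is $351,500, meeting the $331,500 threshold. (k) operates (a current General Declaration is held), but is displaced by (l): (l) is triggered — the qualifying period is 280 days, under the 340 days limit. (m) would limit (l) — aggregate throughput is 3,220 units, meeting the 2,950 units threshold — but (n) sets (m) aside: (n) operates — the preserves contain meat. (o) does not operate here (no sales are for resale), so (n) stands. (d) remains available.
Exception (e) fails — items are sold unlabelled.

No — exception (d) applies; Samir is not required to hold a food-handler permit.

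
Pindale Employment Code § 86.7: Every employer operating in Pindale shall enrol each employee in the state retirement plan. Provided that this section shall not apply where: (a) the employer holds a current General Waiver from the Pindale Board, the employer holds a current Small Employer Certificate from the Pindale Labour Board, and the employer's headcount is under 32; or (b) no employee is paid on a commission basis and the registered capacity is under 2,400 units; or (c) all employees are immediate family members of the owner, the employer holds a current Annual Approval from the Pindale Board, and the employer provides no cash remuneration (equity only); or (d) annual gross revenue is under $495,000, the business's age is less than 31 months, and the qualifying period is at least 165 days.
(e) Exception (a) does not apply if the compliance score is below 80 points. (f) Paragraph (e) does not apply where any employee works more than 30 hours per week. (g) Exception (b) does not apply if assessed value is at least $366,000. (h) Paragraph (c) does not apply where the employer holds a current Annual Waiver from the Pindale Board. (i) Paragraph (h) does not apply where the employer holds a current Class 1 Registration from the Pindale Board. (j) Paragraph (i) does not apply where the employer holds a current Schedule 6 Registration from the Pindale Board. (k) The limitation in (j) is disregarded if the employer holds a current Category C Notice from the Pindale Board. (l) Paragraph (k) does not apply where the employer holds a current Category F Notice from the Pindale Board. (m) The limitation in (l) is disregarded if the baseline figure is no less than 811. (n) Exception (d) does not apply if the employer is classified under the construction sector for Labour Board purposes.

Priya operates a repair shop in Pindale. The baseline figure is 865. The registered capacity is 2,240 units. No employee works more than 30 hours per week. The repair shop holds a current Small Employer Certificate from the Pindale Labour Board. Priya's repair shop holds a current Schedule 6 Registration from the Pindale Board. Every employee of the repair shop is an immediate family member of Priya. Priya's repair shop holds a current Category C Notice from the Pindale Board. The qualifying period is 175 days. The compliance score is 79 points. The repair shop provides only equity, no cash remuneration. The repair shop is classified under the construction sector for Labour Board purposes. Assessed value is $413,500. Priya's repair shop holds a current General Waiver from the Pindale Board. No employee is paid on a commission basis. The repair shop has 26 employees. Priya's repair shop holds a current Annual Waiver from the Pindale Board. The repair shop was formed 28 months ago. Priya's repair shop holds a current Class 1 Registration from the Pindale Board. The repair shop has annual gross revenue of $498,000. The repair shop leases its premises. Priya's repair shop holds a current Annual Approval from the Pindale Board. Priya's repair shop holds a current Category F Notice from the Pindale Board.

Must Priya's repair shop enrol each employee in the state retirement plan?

Exception (a)'s conditions are all satisfied: a current General Waiver is held; a current Small Employer Certificate is held; the employer's headcount is 26, under the 32 limit. But applying paragraphs (e)–(f): (e) operates against (a): the compliance score is 79 points, below the 80 points limit. (f), which would lift (e), is not triggered — no employee exceeds 30 hours/week. Exception (a) does not apply.
Exception (b) is satisfied on its face — no employee is paid on commission; the registered capacity is 2,240 units, under the 2,400 units limit. Turning to paragraph (g): (g) is engaged — assessed value is $413,500, meeting the $366,000 threshold. Exception (b) does not apply.
Exception (c): every employee is an immediate family member; a current Annual Approval is held; remuneration is equity-only — every condition holds. Considering the limiting provisions: (h) is triggered (a current Annual Waiver is held), but is itself disapplied by (i): (i) operates against (h): a current Class 1 Registration is held. (j) would limit (i) — a current Schedule 6 Registration is held — but (k) sets (j) aside: (k) operates against (j): a current Category C Notice is held. (l) would limit (k) — a current Category F Notice is held — but (m) sets (l) aside: (m) operates against (l): the baseline figure is 865, meeting the 811 threshold. (c) remains available.
Exception (d) does not apply: annual gross revenue is $498,000, not under $495,000.

No — exception (c) applies; Priya's repair shop is not required to enrol each employee in the state retirement plan.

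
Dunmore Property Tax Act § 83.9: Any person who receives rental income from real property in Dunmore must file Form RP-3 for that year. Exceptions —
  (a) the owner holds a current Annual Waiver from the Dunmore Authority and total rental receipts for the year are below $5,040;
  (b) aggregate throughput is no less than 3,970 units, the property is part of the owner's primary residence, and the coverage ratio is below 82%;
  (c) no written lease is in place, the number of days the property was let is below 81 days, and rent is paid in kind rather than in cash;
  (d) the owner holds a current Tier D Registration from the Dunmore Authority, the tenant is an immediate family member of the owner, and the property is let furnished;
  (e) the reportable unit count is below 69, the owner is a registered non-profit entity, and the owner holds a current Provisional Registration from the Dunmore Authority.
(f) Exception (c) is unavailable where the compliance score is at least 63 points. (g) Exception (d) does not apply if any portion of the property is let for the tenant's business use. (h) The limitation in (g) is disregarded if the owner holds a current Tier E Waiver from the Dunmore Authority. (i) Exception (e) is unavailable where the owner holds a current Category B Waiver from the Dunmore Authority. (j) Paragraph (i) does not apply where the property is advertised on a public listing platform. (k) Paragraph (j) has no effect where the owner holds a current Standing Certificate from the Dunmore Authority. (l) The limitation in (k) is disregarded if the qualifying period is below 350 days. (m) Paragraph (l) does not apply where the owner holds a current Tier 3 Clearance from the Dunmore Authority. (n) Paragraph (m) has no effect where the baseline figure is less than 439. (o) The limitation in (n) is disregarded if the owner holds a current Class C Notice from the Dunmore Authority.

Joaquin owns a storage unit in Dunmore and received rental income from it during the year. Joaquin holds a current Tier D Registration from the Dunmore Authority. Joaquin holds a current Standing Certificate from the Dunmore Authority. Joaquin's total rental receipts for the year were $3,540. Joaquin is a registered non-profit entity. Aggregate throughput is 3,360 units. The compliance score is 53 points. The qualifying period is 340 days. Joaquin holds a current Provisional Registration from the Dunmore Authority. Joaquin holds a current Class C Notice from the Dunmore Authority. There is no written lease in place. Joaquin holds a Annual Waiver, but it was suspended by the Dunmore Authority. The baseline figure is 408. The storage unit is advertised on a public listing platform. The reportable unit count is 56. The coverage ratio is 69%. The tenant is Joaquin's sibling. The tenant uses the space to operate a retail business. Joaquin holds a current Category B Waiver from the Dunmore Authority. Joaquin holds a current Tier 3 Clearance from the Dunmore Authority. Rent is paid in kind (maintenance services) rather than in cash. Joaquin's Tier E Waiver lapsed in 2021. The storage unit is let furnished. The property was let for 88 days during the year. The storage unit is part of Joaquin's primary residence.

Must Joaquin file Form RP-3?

Yes — Joaquin must file Form RP-3.

Exception (a) fails — there is no Annual Waiver in force.
Exception (b) fails — aggregate throughput is 3,360 units, short of 3,970 units.
Exception (c) requires that the number of days the property was let is below 81 days; but the number of days the property was let is 88 days, not below 81 days, so (c) is unavailable.
All of (d)'s requirements are met (a current Tier D Registration is held; the tenant is an immediate family member; the property is let furnished). Turning to paragraphs (g)–(h): (g) operates — the space is let for business use. (h), which would lift (g), is inapplicable — no current Tier E Waiver is held. So (d) is unavailable.
Exception (e) is satisfied on its face — the reportable unit count is 56, below the 69 limit; Joaquin is a registered non-profit; a current Provisional Registration is held. Turning to paragraphs (i)–(o): (i) operates against (e): a current Category B Waiver is held. (j) would limit (i) — the property is publicly advertised — but (k) sets (j) aside: (k) operates against (j): a current Standing Certificate is held. (l) would limit (k) — the qualifying period is 340 days, below the 350 days limit — but (m) sets (l) aside: (m) operates against (l): a current Tier 3 Clearance is held. (n) is engaged (the baseline figure is 408, less than the 439 limit), but is set aside by (o): (o) operates against (n): a current Class C Notice is held. So (e) is unavailable.
None of the exceptions is available; § 83.9 applies in full.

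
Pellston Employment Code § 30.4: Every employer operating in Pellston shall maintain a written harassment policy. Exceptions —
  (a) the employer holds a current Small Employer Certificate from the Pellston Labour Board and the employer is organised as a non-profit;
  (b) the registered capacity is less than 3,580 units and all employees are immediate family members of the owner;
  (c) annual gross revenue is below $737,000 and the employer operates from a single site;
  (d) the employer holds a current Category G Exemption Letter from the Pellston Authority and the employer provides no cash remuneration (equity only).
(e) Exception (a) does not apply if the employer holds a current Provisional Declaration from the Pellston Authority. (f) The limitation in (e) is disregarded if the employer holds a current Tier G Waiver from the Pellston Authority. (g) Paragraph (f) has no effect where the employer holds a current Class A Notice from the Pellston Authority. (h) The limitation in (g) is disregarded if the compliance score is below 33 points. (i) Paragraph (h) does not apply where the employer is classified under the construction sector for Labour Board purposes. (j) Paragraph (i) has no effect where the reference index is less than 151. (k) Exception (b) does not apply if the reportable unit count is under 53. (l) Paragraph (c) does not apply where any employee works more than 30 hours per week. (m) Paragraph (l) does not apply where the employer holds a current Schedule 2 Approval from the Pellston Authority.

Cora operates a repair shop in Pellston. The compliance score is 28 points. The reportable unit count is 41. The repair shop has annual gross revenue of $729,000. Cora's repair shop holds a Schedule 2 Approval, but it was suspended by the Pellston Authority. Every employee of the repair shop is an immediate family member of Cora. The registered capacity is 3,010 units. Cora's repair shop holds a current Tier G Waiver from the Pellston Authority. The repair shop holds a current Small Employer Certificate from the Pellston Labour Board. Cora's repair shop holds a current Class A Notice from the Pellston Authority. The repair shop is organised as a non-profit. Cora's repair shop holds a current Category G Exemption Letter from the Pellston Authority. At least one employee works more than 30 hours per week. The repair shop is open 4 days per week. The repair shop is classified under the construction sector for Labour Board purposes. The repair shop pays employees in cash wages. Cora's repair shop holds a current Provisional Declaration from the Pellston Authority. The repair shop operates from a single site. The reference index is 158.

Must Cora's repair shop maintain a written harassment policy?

Yes — Cora's repair shop must maintain a written harassment policy.

All of (a)'s requirements are met (a current Small Employer Certificate is held; the employer is a non-profit). However, paragraphs (e)–(j) must be considered: (e) operates against (a): a current Provisional Declaration is held. (f) is engaged (a current Tier G Waiver is held), but is displaced by (g): (g) is triggered — a current Class A Notice is held. (h) is engaged (the compliance score is 28 points, below the 33 points limit), but is set aside by (i): (i) operates against (h): the repair shop is classified under the construction sector. (j), which would lift (i), is not engaged — the reference index is 158, not less than 151. So (a) is unavailable.
Exception (b)'s conditions are all satisfied: the registered capacity is 3,010 units, less than the 3,580 units limit; every employee is an immediate family member. Turning to paragraph (k): (k) is triggered — the reportable unit count is 41, under the 53 limit. (b) is therefore removed.
All of (c)'s requirements are met (annual gross revenue is $729,000, below the $737,000 limit; the employer operates from a single site). However, paragraphs (l)–(m) must be considered: (l) is engaged — at least one employee exceeds 30 hours/week. (m) is inapplicable (there is no Schedule 2 Approval in force), so (l) stands. (c) is therefore removed.
Exception (d) fails — employees are paid cash wages.
No exception is made out. Cora's repair shop falls within the general rule.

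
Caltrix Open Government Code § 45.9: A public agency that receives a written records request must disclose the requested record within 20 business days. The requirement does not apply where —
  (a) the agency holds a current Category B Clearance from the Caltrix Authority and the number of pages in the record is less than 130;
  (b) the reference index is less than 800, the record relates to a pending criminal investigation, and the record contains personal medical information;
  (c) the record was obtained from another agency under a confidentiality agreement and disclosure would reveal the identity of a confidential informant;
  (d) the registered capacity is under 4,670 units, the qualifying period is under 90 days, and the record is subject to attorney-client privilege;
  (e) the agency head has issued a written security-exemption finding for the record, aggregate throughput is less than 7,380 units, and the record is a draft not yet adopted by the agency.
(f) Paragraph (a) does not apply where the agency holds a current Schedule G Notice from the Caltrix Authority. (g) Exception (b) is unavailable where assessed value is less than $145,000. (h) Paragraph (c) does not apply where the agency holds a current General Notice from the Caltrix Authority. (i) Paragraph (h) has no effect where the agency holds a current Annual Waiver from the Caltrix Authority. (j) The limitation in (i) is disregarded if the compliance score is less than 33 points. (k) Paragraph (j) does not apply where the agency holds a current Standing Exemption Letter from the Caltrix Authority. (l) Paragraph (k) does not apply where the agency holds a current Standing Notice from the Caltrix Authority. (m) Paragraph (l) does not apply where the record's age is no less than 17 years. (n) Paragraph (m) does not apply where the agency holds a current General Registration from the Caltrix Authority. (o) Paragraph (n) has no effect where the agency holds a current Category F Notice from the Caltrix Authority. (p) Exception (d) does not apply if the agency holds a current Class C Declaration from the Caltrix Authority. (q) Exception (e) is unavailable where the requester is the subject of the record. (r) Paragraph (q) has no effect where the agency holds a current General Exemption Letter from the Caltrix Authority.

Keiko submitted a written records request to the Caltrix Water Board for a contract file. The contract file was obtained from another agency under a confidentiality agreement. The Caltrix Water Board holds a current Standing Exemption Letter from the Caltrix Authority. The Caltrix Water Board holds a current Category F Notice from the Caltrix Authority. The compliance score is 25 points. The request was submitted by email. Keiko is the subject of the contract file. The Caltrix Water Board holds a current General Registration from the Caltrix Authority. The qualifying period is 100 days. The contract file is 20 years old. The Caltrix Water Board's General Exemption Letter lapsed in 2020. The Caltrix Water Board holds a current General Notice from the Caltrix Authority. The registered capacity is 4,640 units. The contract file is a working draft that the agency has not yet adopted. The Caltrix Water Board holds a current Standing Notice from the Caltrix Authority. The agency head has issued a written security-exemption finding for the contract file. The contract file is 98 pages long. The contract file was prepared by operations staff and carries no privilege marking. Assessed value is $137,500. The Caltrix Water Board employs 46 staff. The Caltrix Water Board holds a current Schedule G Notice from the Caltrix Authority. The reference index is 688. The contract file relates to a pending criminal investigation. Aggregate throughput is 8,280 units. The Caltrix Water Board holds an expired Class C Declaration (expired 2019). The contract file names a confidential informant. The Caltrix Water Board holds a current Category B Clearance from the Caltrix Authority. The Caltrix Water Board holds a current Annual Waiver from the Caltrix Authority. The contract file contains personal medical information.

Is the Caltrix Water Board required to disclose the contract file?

Exception (a)'s conditions are all satisfied: a current Category B Clearance is held; the number of pages in the record is 98, less than the 130 limit. But: (f) operates — a current Schedule G Notice is held. (a) is therefore removed.
Exception (b): the reference index is 688, less than the 800 limit; the contract file relates to a pending investigation; the contract file contains personal medical information — every condition holds. But: (g) is triggered — assessed value is $137,500, less than the $145,000 limit. So (b) is unavailable.
All of (c)'s requirements are met (the contract file was obtained under a confidentiality agreement; the contract file names a confidential informant). Applying paragraphs (h)–(o): (h) would limit (c) — a current General Notice is held — but (i) sets (h) aside: (i) operates against (h): a current Annual Waiver is held. (j) would limit (i) — the compliance score is 25 points, less than the 33 points limit — but (k) sets (j) aside: (k) operates against (j): a current Standing Exemption Letter is held. (l) would limit (k) — a current Standing Notice is held — but (m) sets (l) aside: (m) is engaged — the record's age is 20 years, meeting the 17 years threshold. (n) is engaged (a current General Registration is held), but is displaced by (o): (o) operates against (n): a current Category F Notice is held. Exception (c) stands.
Exception (d) does not apply: the qualifying period is 100 days, not under 90 days.
Exception (e) fails — aggregate throughput is 8,280 units, not less than 7,380 units.

No — exception (c) applies; the Caltrix Water Board is not required to disclose the contract file.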